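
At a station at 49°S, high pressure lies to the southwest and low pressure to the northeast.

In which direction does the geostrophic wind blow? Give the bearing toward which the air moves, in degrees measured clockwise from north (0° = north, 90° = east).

315°

The pressure-gradient force points toward the northeast (bearing 045°).
Geostrophic balance: in the Southern Hemisphere the Coriolis force deflects motion to the left, so the geostrophic wind blows 90° to the left of the pressure-gradient force (low pressure on the right).
Rotating 045° by 90° counterclockwise gives 315° — the wind blows toward the northwest.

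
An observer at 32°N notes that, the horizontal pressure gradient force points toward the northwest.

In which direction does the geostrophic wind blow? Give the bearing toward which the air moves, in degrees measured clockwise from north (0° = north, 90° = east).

The pressure-gradient force points toward the northwest (bearing 315°).
Geostrophic balance: in the Northern Hemisphere the Coriolis force deflects motion to the right, so the geostrophic wind blows 90° to the right of the pressure-gradient force (low pressure on the left).
Rotating 315° by 90° clockwise gives 045° — the wind blows toward the northeast.

045°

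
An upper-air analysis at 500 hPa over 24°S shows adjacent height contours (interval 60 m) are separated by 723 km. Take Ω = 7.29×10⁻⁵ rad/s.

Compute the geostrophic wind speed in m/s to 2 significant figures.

Coriolis parameter at 24°S:
f = 2Ω sin φ = 2 × 7.29×10⁻⁵ × sin 24° = 5.93×10⁻⁵ s⁻¹
Height gradient: |∂Z/∂n| = 60 m / 723000 m = 8.30×10⁻⁵
On a pressure surface, geostrophic balance gives V_g = (g/f)|∂Z/∂n|:
V_g = 9.81 × 8.30×10⁻⁵ / 5.93×10⁻⁵ = 13.7 m/s

14 m/s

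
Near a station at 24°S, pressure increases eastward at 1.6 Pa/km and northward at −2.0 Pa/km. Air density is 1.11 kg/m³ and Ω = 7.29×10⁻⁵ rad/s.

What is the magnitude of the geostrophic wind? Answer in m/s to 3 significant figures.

38.9 m/s

Coriolis parameter at 24°S:
f = 2Ω sin φ = 2 × 7.29×10⁻⁵ × sin 24° = 5.93×10⁻⁵ s⁻¹
In the Southern Hemisphere f is negative: f = −5.93×10⁻⁵ s⁻¹.
Component geostrophic relations (x east, y north):
u_g = −(1/(fρ)) ∂P/∂y,  v_g = (1/(fρ)) ∂P/∂x
u_g = −(−2.0×10⁻³)/(−5.93×10⁻⁵ × 1.11) = −30.4 m/s;  v_g = (1.6×10⁻³)/(−5.93×10⁻⁵ × 1.11) = −24.3 m/s
|V_g| = √(u_g² + v_g²) = 38.9 m/s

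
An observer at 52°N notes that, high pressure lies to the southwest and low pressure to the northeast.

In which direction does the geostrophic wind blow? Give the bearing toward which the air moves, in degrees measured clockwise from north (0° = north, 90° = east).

The pressure-gradient force points toward the northeast (bearing 045°).
Geostrophic balance: in the Northern Hemisphere the Coriolis force deflects motion to the right, so the geostrophic wind blows 90° to the right of the pressure-gradient force (low pressure on the left).
Rotating 045° by 90° clockwise gives 135° — the wind blows toward the southeast.

135°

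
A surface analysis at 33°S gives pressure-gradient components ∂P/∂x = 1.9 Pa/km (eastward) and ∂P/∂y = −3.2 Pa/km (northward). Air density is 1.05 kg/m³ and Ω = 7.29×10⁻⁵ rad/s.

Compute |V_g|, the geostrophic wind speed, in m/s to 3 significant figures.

Coriolis parameter at 33°S:
f = 2Ω sin φ = 2 × 7.29×10⁻⁵ × sin 33° = 7.94×10⁻⁵ s⁻¹
In the Southern Hemisphere f is negative: f = −7.94×10⁻⁵ s⁻¹.
Component geostrophic relations (x east, y north):
u_g = −(1/(fρ)) ∂P/∂y,  v_g = (1/(fρ)) ∂P/∂x
u_g = −(−3.2×10⁻³)/(−7.94×10⁻⁵ × 1.05) = −38.4 m/s;  v_g = (1.9×10⁻³)/(−7.94×10⁻⁵ × 1.05) = −22.8 m/s
|V_g| = √(u_g² + v_g²) = 44.6 m/s

44.6 m/s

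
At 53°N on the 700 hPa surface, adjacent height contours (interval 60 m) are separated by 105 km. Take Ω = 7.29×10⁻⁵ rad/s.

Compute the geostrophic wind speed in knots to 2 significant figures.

Coriolis parameter at 53°N:
f = 2Ω sin φ = 2 × 7.29×10⁻⁵ × sin 53° = 1.16×10⁻⁴ s⁻¹
Height gradient: |∂Z/∂n| = 60 m / 105000 m = 5.71×10⁻⁴
On a pressure surface, geostrophic balance gives V_g = (g/f)|∂Z/∂n|:
V_g = 9.81 × 5.71×10⁻⁴ / 1.16×10⁻⁴ = 48.1 m/s
Converting: 48.1 m/s × 1.944 = 94 knots

94 knots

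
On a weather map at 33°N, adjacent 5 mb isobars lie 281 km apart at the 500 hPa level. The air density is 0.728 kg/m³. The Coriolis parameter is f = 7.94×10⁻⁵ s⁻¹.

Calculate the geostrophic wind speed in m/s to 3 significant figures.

30.8 m/s

Pressure gradient: |∂P/∂n| = 500 Pa / 281000 m = 1.78×10⁻³ Pa/m
Geostrophic balance (pressure-gradient force = Coriolis force):
V_g = (1/(fρ)) |∂P/∂n| = 1.78×10⁻³ / (7.94×10⁻⁵ × 0.728) = 30.8 m/s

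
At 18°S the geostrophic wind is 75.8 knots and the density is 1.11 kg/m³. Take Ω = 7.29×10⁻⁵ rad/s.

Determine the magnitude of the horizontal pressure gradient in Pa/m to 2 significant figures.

2.0×10⁻³ Pa/m

Coriolis parameter at 18°S:
f = 2Ω sin φ = 2 × 7.29×10⁻⁵ × sin 18° = 4.51×10⁻⁵ s⁻¹
Wind speed in SI: 75.8 knots = 39.0 m/s
Geostrophic balance rearranged: |∂P/∂n| = f ρ V_g
|∂P/∂n| = 4.51×10⁻⁵ × 1.11 × 39.0 = 1.95×10⁻³ Pa/m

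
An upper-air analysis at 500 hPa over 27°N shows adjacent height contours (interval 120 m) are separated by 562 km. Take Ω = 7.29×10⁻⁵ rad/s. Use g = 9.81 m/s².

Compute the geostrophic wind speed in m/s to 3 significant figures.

31.6 m/s

Coriolis parameter at 27°N:
f = 2Ω sin φ = 2 × 7.29×10⁻⁵ × sin 27° = 6.62×10⁻⁵ s⁻¹
Height gradient: |∂Z/∂n| = 120 m / 562000 m = 2.14×10⁻⁴
On a pressure surface, geostrophic balance gives V_g = (g/f)|∂Z/∂n|:
V_g = 9.81 × 2.14×10⁻⁴ / 6.62×10⁻⁵ = 31.6 m/s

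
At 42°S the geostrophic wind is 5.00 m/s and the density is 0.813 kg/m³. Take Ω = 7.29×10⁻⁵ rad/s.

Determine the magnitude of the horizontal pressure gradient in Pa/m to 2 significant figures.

4.0×10⁻⁴ Pa/m

Coriolis parameter at 42°S:
f = 2Ω sin φ = 2 × 7.29×10⁻⁵ × sin 42° = 9.76×10⁻⁵ s⁻¹
Geostrophic balance rearranged: |∂P/∂n| = f ρ V_g
|∂P/∂n| = 9.76×10⁻⁵ × 0.813 × 5.00 = 3.97×10⁻⁴ Pa/m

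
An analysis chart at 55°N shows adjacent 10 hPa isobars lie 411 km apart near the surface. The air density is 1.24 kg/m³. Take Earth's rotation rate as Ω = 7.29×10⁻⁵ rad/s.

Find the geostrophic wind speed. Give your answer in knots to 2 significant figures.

32 knots

Coriolis parameter at 55°N:
f = 2Ω sin φ = 2 × 7.29×10⁻⁵ × sin 55° = 1.19×10⁻⁴ s⁻¹
Pressure gradient: |∂P/∂n| = 1000 Pa / 411000 m = 2.43×10⁻³ Pa/m
Geostrophic balance (pressure-gradient force = Coriolis force):
V_g = (1/(fρ)) |∂P/∂n| = 2.43×10⁻³ / (1.19×10⁻⁴ × 1.24) = 16.4 m/s
Converting: 16.4 m/s × 1.944 = 32 knots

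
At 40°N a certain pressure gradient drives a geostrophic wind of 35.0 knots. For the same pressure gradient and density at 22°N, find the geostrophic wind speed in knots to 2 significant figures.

With the same pressure gradient and density, V_g ∝ 1/f ∝ 1/sin φ.
V₂ = V₁ · sin φ₁ / sin φ₂ = 35.0 × sin 40° / sin 22°
V₂ = 35.0 × 0.6428/0.3746 = 60 knots

60 knots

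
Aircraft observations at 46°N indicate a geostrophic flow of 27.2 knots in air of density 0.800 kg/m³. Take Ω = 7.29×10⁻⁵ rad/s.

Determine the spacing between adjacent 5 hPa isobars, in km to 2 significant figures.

Coriolis parameter at 46°N:
f = 2Ω sin φ = 2 × 7.29×10⁻⁵ × sin 46° = 1.05×10⁻⁴ s⁻¹
Wind speed in SI: 27.2 knots = 14.0 m/s
Geostrophic balance rearranged: |∂P/∂n| = f ρ V_g
|∂P/∂n| = 1.05×10⁻⁴ × 0.800 × 14.0 = 1.17×10⁻³ Pa/m
Isobar spacing: Δn = ΔP/|∂P/∂n| = 500 Pa / 1.17×10⁻³ Pa/m = 425874 m ≈ 430 km

430 km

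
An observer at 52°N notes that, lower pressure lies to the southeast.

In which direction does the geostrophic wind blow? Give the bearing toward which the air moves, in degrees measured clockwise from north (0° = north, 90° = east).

The pressure-gradient force points toward the southeast (bearing 135°).
Geostrophic balance: in the Northern Hemisphere the Coriolis force deflects motion to the right, so the geostrophic wind blows 90° to the right of the pressure-gradient force (low pressure on the left).
Rotating 135° by 90° clockwise gives 225° — the wind blows toward the southwest.

225°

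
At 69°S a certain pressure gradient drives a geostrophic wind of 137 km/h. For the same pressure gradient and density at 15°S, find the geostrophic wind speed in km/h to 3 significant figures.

494 km/h

With the same pressure gradient and density, V_g ∝ 1/f ∝ 1/sin φ.
V₂ = V₁ · sin φ₁ / sin φ₂ = 137 × sin 69° / sin 15°
V₂ = 137 × 0.9336/0.2588 = 494 km/h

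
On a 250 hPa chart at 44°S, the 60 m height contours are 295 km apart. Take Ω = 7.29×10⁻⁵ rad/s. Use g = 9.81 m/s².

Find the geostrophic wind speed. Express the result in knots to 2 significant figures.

Coriolis parameter at 44°S:
f = 2Ω sin φ = 2 × 7.29×10⁻⁵ × sin 44° = 1.01×10⁻⁴ s⁻¹
Height gradient: |∂Z/∂n| = 60 m / 295000 m = 2.03×10⁻⁴
On a pressure surface, geostrophic balance gives V_g = (g/f)|∂Z/∂n|:
V_g = 9.81 × 2.03×10⁻⁴ / 1.01×10⁻⁴ = 19.7 m/s
Converting: 19.7 m/s × 1.944 = 38 knots

38 knots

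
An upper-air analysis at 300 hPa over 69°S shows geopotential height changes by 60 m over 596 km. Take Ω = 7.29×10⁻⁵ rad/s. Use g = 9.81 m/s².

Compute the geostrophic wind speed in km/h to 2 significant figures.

Coriolis parameter at 69°S:
f = 2Ω sin φ = 2 × 7.29×10⁻⁵ × sin 69° = 1.36×10⁻⁴ s⁻¹
Height gradient: |∂Z/∂n| = 60 m / 596000 m = 1.01×10⁻⁴
On a pressure surface, geostrophic balance gives V_g = (g/f)|∂Z/∂n|:
V_g = 9.81 × 1.01×10⁻⁴ / 1.36×10⁻⁴ = 7.26 m/s
Converting: 7.26 m/s × 3.6 = 26 km/h

26 km/h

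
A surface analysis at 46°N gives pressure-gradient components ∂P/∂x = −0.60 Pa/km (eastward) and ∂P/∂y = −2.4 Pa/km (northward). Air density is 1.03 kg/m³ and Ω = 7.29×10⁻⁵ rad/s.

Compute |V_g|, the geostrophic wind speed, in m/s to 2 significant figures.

23 m/s

Coriolis parameter at 46°N:
f = 2Ω sin φ = 2 × 7.29×10⁻⁵ × sin 46° = 1.05×10⁻⁴ s⁻¹
Component geostrophic relations (x east, y north):
u_g = −(1/(fρ)) ∂P/∂y,  v_g = (1/(fρ)) ∂P/∂x
u_g = −(−2.4×10⁻³)/(1.05×10⁻⁴ × 1.03) = 22.2 m/s;  v_g = (−0.60×10⁻³)/(1.05×10⁻⁴ × 1.03) = −5.55 m/s
|V_g| = √(u_g² + v_g²) = 22.9 m/s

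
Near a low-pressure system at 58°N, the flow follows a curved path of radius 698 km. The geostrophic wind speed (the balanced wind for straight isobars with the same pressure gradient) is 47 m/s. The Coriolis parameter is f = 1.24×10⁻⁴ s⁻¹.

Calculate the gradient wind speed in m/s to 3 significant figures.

Around a low, centrifugal force acts outward with Coriolis, so pressure-gradient force balances both:
(1/ρ)|∂P/∂n| = fV + V²/R  →  V² + fR·V − fR·V_g = 0
With fR = 1.24×10⁻⁴ × 698×10³ m = 86.6 m/s:
V = [−fR + √((fR)² + 4 fR V_g)]/2 = [−86.6 + √(86.6² + 4×86.6×47)]/2 = 33.8 m/s
Subgeostrophic (V < V_g = 47 m/s), as expected around a low.

33.8 m/s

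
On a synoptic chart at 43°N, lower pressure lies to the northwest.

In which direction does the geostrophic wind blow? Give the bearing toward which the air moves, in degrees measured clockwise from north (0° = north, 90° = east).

045°

The pressure-gradient force points toward the northwest (bearing 315°).
Geostrophic balance: in the Northern Hemisphere the Coriolis force deflects motion to the right, so the geostrophic wind blows 90° to the right of the pressure-gradient force (low pressure on the left).
Rotating 315° by 90° clockwise gives 045° — the wind blows toward the northeast.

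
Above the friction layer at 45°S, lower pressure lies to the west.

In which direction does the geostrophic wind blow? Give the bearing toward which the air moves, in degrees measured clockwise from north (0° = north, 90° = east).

The pressure-gradient force points toward the west (bearing 270°).
Geostrophic balance: in the Southern Hemisphere the Coriolis force deflects motion to the left, so the geostrophic wind blows 90° to the left of the pressure-gradient force (low pressure on the right).
Rotating 270° by 90° counterclockwise gives 180° — the wind blows toward the south.

180°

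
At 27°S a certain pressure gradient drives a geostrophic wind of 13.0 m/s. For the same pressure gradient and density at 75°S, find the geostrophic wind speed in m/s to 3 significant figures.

6.11 m/s

With the same pressure gradient and density, V_g ∝ 1/f ∝ 1/sin φ.
V₂ = V₁ · sin φ₁ / sin φ₂ = 13.0 × sin 27° / sin 75°
V₂ = 13.0 × 0.4540/0.9659 = 6.11 m/s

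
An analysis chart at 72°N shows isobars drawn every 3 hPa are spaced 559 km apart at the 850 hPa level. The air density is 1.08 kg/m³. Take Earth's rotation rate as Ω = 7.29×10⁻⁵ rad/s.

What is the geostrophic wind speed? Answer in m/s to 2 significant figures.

Coriolis parameter at 72°N:
f = 2Ω sin φ = 2 × 7.29×10⁻⁵ × sin 72° = 1.39×10⁻⁴ s⁻¹
Pressure gradient: |∂P/∂n| = 300 Pa / 559000 m = 5.37×10⁻⁴ Pa/m
Geostrophic balance (pressure-gradient force = Coriolis force):
V_g = (1/(fρ)) |∂P/∂n| = 5.37×10⁻⁴ / (1.39×10⁻⁴ × 1.08) = 3.58 m/s

3.6 m/s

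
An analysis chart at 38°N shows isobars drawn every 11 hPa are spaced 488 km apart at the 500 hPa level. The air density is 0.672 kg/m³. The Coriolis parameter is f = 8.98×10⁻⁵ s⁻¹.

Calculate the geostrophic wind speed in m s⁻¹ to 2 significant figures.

Pressure gradient: |∂P/∂n| = 1100 Pa / 488000 m = 2.25×10⁻³ Pa/m
Geostrophic balance (pressure-gradient force = Coriolis force):
V_g = (1/(fρ)) |∂P/∂n| = 2.25×10⁻³ / (8.98×10⁻⁵ × 0.672) = 37.4 m/s

37 m s⁻¹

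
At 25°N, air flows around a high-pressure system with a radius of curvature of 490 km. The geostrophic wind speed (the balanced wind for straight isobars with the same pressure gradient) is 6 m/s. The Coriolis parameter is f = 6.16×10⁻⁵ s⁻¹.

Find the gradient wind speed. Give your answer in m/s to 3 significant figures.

8.26 m/s

Around a high, pressure-gradient force acts outward with centrifugal, so Coriolis balances both:
fV = (1/ρ)|∂P/∂n| + V²/R  →  V² − fR·V + fR·V_g = 0
With fR = 6.16×10⁻⁵ × 490×10³ m = 30.2 m/s:
V = [fR − √((fR)² − 4 fR V_g)]/2 = [30.2 − √(30.2² − 4×30.2×6)]/2 = 8.26 m/s
Supergeostrophic (V > V_g = 6 m/s), as expected around a high.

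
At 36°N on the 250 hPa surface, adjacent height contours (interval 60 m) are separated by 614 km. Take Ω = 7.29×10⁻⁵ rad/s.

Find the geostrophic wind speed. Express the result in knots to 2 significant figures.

22 knots

Coriolis parameter at 36°N:
f = 2Ω sin φ = 2 × 7.29×10⁻⁵ × sin 36° = 8.57×10⁻⁵ s⁻¹
Height gradient: |∂Z/∂n| = 60 m / 614000 m = 9.77×10⁻⁵
On a pressure surface, geostrophic balance gives V_g = (g/f)|∂Z/∂n|:
V_g = 9.81 × 9.77×10⁻⁵ / 8.57×10⁻⁵ = 11.2 m/s
Converting: 11.2 m/s × 1.944 = 22 knots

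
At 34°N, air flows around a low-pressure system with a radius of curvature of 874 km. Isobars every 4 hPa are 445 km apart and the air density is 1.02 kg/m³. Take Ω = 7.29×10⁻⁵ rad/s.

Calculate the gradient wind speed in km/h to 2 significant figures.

Coriolis parameter at 34°N:
f = 2Ω sin φ = 2 × 7.29×10⁻⁵ × sin 34° = 8.15×10⁻⁵ s⁻¹
Pressure gradient: |∂P/∂n| = 400 Pa / 445000 m = 8.99×10⁻⁴ Pa/m
Geostrophic speed: V_g = |∂P/∂n|/(fρ) = 8.99×10⁻⁴/(8.15×10⁻⁵ × 1.02) = 10.8 m/s
Around a low, centrifugal force acts outward with Coriolis, so pressure-gradient force balances both:
(1/ρ)|∂P/∂n| = fV + V²/R  →  V² + fR·V − fR·V_g = 0
With fR = 8.15×10⁻⁵ × 874×10³ m = 71.3 m/s:
V = [−fR + √((fR)² + 4 fR V_g)]/2 = [−71.3 + √(71.3² + 4×71.3×10.8)]/2 = 9.53 m/s
Subgeostrophic (V < V_g = 10.8 m/s), as expected around a low.
Converting: 9.53 m/s × 3.6 = 34 km/h

34 km/h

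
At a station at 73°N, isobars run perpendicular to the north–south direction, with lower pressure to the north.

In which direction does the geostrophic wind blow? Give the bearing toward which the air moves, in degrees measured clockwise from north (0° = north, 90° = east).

The pressure-gradient force points toward the north (bearing 000°).
Geostrophic balance: in the Northern Hemisphere the Coriolis force deflects motion to the right, so the geostrophic wind blows 90° to the right of the pressure-gradient force (low pressure on the left).
Rotating 000° by 90° clockwise gives 090° — the wind blows toward the east.

090°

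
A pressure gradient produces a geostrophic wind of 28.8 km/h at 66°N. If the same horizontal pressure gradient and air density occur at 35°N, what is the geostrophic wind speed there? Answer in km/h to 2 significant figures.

46 km/h

With the same pressure gradient and density, V_g ∝ 1/f ∝ 1/sin φ.
V₂ = V₁ · sin φ₁ / sin φ₂ = 28.8 × sin 66° / sin 35°
V₂ = 28.8 × 0.9135/0.5736 = 46 km/h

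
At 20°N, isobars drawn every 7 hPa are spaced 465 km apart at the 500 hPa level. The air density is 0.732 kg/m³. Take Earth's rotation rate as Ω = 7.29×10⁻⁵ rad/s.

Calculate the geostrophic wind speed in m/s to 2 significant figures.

Coriolis parameter at 20°N:
f = 2Ω sin φ = 2 × 7.29×10⁻⁵ × sin 20° = 4.99×10⁻⁵ s⁻¹
Pressure gradient: |∂P/∂n| = 700 Pa / 465000 m = 1.51×10⁻³ Pa/m
Geostrophic balance (pressure-gradient force = Coriolis force):
V_g = (1/(fρ)) |∂P/∂n| = 1.51×10⁻³ / (4.99×10⁻⁵ × 0.732) = 41.2 m/s

41 m/s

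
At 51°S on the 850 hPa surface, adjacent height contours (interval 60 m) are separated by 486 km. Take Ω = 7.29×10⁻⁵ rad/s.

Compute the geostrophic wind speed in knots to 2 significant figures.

Coriolis parameter at 51°S:
f = 2Ω sin φ = 2 × 7.29×10⁻⁵ × sin 51° = 1.13×10⁻⁴ s⁻¹
Height gradient: |∂Z/∂n| = 60 m / 486000 m = 1.23×10⁻⁴
On a pressure surface, geostrophic balance gives V_g = (g/f)|∂Z/∂n|:
V_g = 9.81 × 1.23×10⁻⁴ / 1.13×10⁻⁴ = 10.7 m/s
Converting: 10.7 m/s × 1.944 = 21 knots

21 knots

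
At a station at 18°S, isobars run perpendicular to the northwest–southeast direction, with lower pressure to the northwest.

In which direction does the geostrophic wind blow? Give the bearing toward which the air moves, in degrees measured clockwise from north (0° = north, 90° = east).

225°

The pressure-gradient force points toward the northwest (bearing 315°).
Geostrophic balance: in the Southern Hemisphere the Coriolis force deflects motion to the left, so the geostrophic wind blows 90° to the left of the pressure-gradient force (low pressure on the right).
Rotating 315° by 90° counterclockwise gives 225° — the wind blows toward the southwest.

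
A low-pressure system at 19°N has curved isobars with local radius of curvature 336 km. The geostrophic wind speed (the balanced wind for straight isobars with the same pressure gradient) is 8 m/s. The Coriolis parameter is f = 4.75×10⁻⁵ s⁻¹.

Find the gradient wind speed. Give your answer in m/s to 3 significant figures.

5.85 m/s

Around a low, centrifugal force acts outward with Coriolis, so pressure-gradient force balances both:
(1/ρ)|∂P/∂n| = fV + V²/R  →  V² + fR·V − fR·V_g = 0
With fR = 4.75×10⁻⁵ × 336×10³ m = 16.0 m/s:
V = [−fR + √((fR)² + 4 fR V_g)]/2 = [−16.0 + √(16.0² + 4×16.0×8)]/2 = 5.85 m/s
Subgeostrophic (V < V_g = 8 m/s), as expected around a low.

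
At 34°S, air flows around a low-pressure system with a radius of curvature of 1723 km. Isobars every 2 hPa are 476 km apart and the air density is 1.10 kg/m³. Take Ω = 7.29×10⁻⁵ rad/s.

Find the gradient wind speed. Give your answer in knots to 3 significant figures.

Coriolis parameter at 34°S:
f = 2Ω sin φ = 2 × 7.29×10⁻⁵ × sin 34° = 8.15×10⁻⁵ s⁻¹
Pressure gradient: |∂P/∂n| = 200 Pa / 476000 m = 4.20×10⁻⁴ Pa/m
Geostrophic speed: V_g = |∂P/∂n|/(fρ) = 4.20×10⁻⁴/(8.15×10⁻⁵ × 1.10) = 4.69 m/s
Around a low, centrifugal force acts outward with Coriolis, so pressure-gradient force balances both:
(1/ρ)|∂P/∂n| = fV + V²/R  →  V² + fR·V − fR·V_g = 0
With fR = 8.15×10⁻⁵ × 1723×10³ m = 140 m/s:
V = [−fR + √((fR)² + 4 fR V_g)]/2 = [−140 + √(140² + 4×140×4.69)]/2 = 4.54 m/s
Subgeostrophic (V < V_g = 4.69 m/s), as expected around a low.
Converting: 4.54 m/s × 1.944 = 8.82 knots

8.82 knots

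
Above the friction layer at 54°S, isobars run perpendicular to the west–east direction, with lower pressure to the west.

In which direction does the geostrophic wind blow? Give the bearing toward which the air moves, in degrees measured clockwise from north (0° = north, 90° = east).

180°

The pressure-gradient force points toward the west (bearing 270°).
Geostrophic balance: in the Southern Hemisphere the Coriolis force deflects motion to the left, so the geostrophic wind blows 90° to the left of the pressure-gradient force (low pressure on the right).
Rotating 270° by 90° counterclockwise gives 180° — the wind blows toward the south.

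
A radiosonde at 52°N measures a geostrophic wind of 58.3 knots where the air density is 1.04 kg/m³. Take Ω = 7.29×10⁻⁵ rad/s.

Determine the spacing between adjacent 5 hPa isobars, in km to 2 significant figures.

140 km

Coriolis parameter at 52°N:
f = 2Ω sin φ = 2 × 7.29×10⁻⁵ × sin 52° = 1.15×10⁻⁴ s⁻¹
Wind speed in SI: 58.3 knots = 30.0 m/s
Geostrophic balance rearranged: |∂P/∂n| = f ρ V_g
|∂P/∂n| = 1.15×10⁻⁴ × 1.04 × 30.0 = 3.58×10⁻³ Pa/m
Isobar spacing: Δn = ΔP/|∂P/∂n| = 500 Pa / 3.58×10⁻³ Pa/m = 139521 m ≈ 140 km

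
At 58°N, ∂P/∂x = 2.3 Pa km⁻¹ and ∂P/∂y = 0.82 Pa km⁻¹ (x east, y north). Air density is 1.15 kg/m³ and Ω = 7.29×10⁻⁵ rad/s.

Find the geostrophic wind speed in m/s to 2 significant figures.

17 m/s

Coriolis parameter at 58°N:
f = 2Ω sin φ = 2 × 7.29×10⁻⁵ × sin 58° = 1.24×10⁻⁴ s⁻¹
Component geostrophic relations (x east, y north):
u_g = −(1/(fρ)) ∂P/∂y,  v_g = (1/(fρ)) ∂P/∂x
u_g = −(0.82×10⁻³)/(1.24×10⁻⁴ × 1.15) = −5.77 m/s;  v_g = (2.3×10⁻³)/(1.24×10⁻⁴ × 1.15) = 16.2 m/s
|V_g| = √(u_g² + v_g²) = 17.2 m/s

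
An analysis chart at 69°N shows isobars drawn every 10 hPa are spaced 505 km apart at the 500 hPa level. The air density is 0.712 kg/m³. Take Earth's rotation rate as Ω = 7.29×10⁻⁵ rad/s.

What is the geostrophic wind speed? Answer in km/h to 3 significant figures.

Coriolis parameter at 69°N:
f = 2Ω sin φ = 2 × 7.29×10⁻⁵ × sin 69° = 1.36×10⁻⁴ s⁻¹
Pressure gradient: |∂P/∂n| = 1000 Pa / 505000 m = 1.98×10⁻³ Pa/m
Geostrophic balance (pressure-gradient force = Coriolis force):
V_g = (1/(fρ)) |∂P/∂n| = 1.98×10⁻³ / (1.36×10⁻⁴ × 0.712) = 20.4 m/s
Converting: 20.4 m/s × 3.6 = 73.6 km/h

73.6 km/h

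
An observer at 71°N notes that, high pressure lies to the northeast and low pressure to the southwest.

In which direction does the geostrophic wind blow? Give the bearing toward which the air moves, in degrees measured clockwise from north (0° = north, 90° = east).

The pressure-gradient force points toward the southwest (bearing 225°).
Geostrophic balance: in the Northern Hemisphere the Coriolis force deflects motion to the right, so the geostrophic wind blows 90° to the right of the pressure-gradient force (low pressure on the left).
Rotating 225° by 90° clockwise gives 315° — the wind blows toward the northwest.

315°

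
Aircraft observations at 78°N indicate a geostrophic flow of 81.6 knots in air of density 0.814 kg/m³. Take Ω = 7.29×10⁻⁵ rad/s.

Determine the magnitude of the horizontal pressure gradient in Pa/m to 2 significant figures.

4.9×10⁻³ Pa/m

Coriolis parameter at 78°N:
f = 2Ω sin φ = 2 × 7.29×10⁻⁵ × sin 78° = 1.43×10⁻⁴ s⁻¹
Wind speed in SI: 81.6 knots = 42.0 m/s
Geostrophic balance rearranged: |∂P/∂n| = f ρ V_g
|∂P/∂n| = 1.43×10⁻⁴ × 0.814 × 42.0 = 4.87×10⁻³ Pa/m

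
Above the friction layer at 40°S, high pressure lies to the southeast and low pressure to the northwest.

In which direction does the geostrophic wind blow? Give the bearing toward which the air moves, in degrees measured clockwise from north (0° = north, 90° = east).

The pressure-gradient force points toward the northwest (bearing 315°).
Geostrophic balance: in the Southern Hemisphere the Coriolis force deflects motion to the left, so the geostrophic wind blows 90° to the left of the pressure-gradient force (low pressure on the right).
Rotating 315° by 90° counterclockwise gives 225° — the wind blows toward the southwest.

225°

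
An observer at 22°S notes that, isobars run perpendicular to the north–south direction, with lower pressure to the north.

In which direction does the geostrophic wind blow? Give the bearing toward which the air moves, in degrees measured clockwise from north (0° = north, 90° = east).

The pressure-gradient force points toward the north (bearing 000°).
Geostrophic balance: in the Southern Hemisphere the Coriolis force deflects motion to the left, so the geostrophic wind blows 90° to the left of the pressure-gradient force (low pressure on the right).
Rotating 000° by 90° counterclockwise gives 270° — the wind blows toward the west.

270°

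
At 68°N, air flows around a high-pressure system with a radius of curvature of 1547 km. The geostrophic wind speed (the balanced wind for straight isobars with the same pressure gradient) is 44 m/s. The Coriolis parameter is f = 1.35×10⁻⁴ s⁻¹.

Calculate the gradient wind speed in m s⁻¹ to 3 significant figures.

Around a high, pressure-gradient force acts outward with centrifugal, so Coriolis balances both:
fV = (1/ρ)|∂P/∂n| + V²/R  →  V² − fR·V + fR·V_g = 0
With fR = 1.35×10⁻⁴ × 1547×10³ m = 209 m/s:
V = [fR − √((fR)² − 4 fR V_g)]/2 = [209 − √(209² − 4×209×44)]/2 = 63 m/s
Supergeostrophic (V > V_g = 44 m/s), as expected around a high.

63.0 m s⁻¹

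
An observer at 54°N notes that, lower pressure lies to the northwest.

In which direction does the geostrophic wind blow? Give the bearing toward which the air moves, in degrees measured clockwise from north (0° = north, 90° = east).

The pressure-gradient force points toward the northwest (bearing 315°).
Geostrophic balance: in the Northern Hemisphere the Coriolis force deflects motion to the right, so the geostrophic wind blows 90° to the right of the pressure-gradient force (low pressure on the left).
Rotating 315° by 90° clockwise gives 045° — the wind blows toward the northeast.

045°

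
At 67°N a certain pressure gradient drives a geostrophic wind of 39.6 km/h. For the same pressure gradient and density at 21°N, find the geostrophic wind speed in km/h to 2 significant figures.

With the same pressure gradient and density, V_g ∝ 1/f ∝ 1/sin φ.
V₂ = V₁ · sin φ₁ / sin φ₂ = 39.6 × sin 67° / sin 21°
V₂ = 39.6 × 0.9205/0.3584 = 100 km/h

100 km/h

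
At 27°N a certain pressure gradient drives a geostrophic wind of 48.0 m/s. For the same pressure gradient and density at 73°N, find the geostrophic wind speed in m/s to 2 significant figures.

With the same pressure gradient and density, V_g ∝ 1/f ∝ 1/sin φ.
V₂ = V₁ · sin φ₁ / sin φ₂ = 48.0 × sin 27° / sin 73°
V₂ = 48.0 × 0.4540/0.9563 = 23 m/s

23 m/s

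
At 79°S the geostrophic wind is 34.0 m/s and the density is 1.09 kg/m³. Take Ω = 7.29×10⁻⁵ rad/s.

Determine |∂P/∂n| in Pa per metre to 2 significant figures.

5.3×10⁻³ Pa/m

Coriolis parameter at 79°S:
f = 2Ω sin φ = 2 × 7.29×10⁻⁵ × sin 79° = 1.43×10⁻⁴ s⁻¹
Geostrophic balance rearranged: |∂P/∂n| = f ρ V_g
|∂P/∂n| = 1.43×10⁻⁴ × 1.09 × 34.0 = 5.30×10⁻³ Pa/m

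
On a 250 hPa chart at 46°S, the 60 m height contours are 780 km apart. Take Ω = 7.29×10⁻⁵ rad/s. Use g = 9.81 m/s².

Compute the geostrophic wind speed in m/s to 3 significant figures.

Coriolis parameter at 46°S:
f = 2Ω sin φ = 2 × 7.29×10⁻⁵ × sin 46° = 1.05×10⁻⁴ s⁻¹
Height gradient: |∂Z/∂n| = 60 m / 780000 m = 7.69×10⁻⁵
On a pressure surface, geostrophic balance gives V_g = (g/f)|∂Z/∂n|:
V_g = 9.81 × 7.69×10⁻⁵ / 1.05×10⁻⁴ = 7.20 m/s

7.20 m/s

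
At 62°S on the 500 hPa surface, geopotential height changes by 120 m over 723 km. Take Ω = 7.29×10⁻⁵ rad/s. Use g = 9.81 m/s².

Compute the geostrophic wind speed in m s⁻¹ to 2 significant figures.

13 m s⁻¹

Coriolis parameter at 62°S:
f = 2Ω sin φ = 2 × 7.29×10⁻⁵ × sin 62° = 1.29×10⁻⁴ s⁻¹
Height gradient: |∂Z/∂n| = 120 m / 723000 m = 1.66×10⁻⁴
On a pressure surface, geostrophic balance gives V_g = (g/f)|∂Z/∂n|:
V_g = 9.81 × 1.66×10⁻⁴ / 1.29×10⁻⁴ = 12.6 m/s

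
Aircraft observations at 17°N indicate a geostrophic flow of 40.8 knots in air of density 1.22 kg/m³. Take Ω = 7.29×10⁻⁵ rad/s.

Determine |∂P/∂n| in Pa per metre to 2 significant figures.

1.1×10⁻³ Pa/m

Coriolis parameter at 17°N:
f = 2Ω sin φ = 2 × 7.29×10⁻⁵ × sin 17° = 4.26×10⁻⁵ s⁻¹
Wind speed in SI: 40.8 knots = 21.0 m/s
Geostrophic balance rearranged: |∂P/∂n| = f ρ V_g
|∂P/∂n| = 4.26×10⁻⁵ × 1.22 × 21.0 = 1.09×10⁻³ Pa/m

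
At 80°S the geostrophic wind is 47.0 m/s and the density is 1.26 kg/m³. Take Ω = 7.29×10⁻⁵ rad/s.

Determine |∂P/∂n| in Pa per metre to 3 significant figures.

8.50×10⁻³ Pa/m

Coriolis parameter at 80°S:
f = 2Ω sin φ = 2 × 7.29×10⁻⁵ × sin 80° = 1.44×10⁻⁴ s⁻¹
Geostrophic balance rearranged: |∂P/∂n| = f ρ V_g
|∂P/∂n| = 1.44×10⁻⁴ × 1.26 × 47.0 = 8.50×10⁻³ Pa/m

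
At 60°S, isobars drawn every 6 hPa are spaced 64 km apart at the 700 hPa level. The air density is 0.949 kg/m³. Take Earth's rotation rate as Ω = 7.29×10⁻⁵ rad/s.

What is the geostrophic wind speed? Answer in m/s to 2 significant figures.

Coriolis parameter at 60°S:
f = 2Ω sin φ = 2 × 7.29×10⁻⁵ × sin 60° = 1.26×10⁻⁴ s⁻¹
Pressure gradient: |∂P/∂n| = 600 Pa / 64000 m = 9.38×10⁻³ Pa/m
Geostrophic balance (pressure-gradient force = Coriolis force):
V_g = (1/(fρ)) |∂P/∂n| = 9.38×10⁻³ / (1.26×10⁻⁴ × 0.949) = 78.2 m/s

78 m/s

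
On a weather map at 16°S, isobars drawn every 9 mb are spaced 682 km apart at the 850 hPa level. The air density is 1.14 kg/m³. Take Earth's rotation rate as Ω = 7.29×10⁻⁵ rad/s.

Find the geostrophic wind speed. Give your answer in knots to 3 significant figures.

56.0 knots

Coriolis parameter at 16°S:
f = 2Ω sin φ = 2 × 7.29×10⁻⁵ × sin 16° = 4.02×10⁻⁵ s⁻¹
Pressure gradient: |∂P/∂n| = 900 Pa / 682000 m = 1.32×10⁻³ Pa/m
Geostrophic balance (pressure-gradient force = Coriolis force):
V_g = (1/(fρ)) |∂P/∂n| = 1.32×10⁻³ / (4.02×10⁻⁵ × 1.14) = 28.8 m/s
Converting: 28.8 m/s × 1.944 = 56.0 knots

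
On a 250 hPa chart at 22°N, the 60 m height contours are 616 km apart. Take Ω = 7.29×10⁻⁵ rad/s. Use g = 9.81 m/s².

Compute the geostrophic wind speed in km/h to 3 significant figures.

Coriolis parameter at 22°N:
f = 2Ω sin φ = 2 × 7.29×10⁻⁵ × sin 22° = 5.46×10⁻⁵ s⁻¹
Height gradient: |∂Z/∂n| = 60 m / 616000 m = 9.74×10⁻⁵
On a pressure surface, geostrophic balance gives V_g = (g/f)|∂Z/∂n|:
V_g = 9.81 × 9.74×10⁻⁵ / 5.46×10⁻⁵ = 17.5 m/s
Converting: 17.5 m/s × 3.6 = 63.0 km/h

63.0 km/h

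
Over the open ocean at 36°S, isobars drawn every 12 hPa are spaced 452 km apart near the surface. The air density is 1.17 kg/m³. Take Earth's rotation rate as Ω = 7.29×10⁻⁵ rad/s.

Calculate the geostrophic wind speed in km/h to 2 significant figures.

95 km/h

Coriolis parameter at 36°S:
f = 2Ω sin φ = 2 × 7.29×10⁻⁵ × sin 36° = 8.57×10⁻⁵ s⁻¹
Pressure gradient: |∂P/∂n| = 1200 Pa / 452000 m = 2.65×10⁻³ Pa/m
Geostrophic balance (pressure-gradient force = Coriolis force):
V_g = (1/(fρ)) |∂P/∂n| = 2.65×10⁻³ / (8.57×10⁻⁵ × 1.17) = 26.5 m/s
Converting: 26.5 m/s × 3.6 = 95 km/h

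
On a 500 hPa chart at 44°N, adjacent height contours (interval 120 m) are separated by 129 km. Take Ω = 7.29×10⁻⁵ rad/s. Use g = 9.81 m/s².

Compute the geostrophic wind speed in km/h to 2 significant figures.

320 km/h

Coriolis parameter at 44°N:
f = 2Ω sin φ = 2 × 7.29×10⁻⁵ × sin 44° = 1.01×10⁻⁴ s⁻¹
Height gradient: |∂Z/∂n| = 120 m / 129000 m = 9.30×10⁻⁴
On a pressure surface, geostrophic balance gives V_g = (g/f)|∂Z/∂n|:
V_g = 9.81 × 9.30×10⁻⁴ / 1.01×10⁻⁴ = 90.1 m/s
Converting: 90.1 m/s × 3.6 = 320 km/h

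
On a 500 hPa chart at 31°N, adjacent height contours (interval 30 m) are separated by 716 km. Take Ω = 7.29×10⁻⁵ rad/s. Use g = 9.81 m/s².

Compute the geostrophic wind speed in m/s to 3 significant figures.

5.47 m/s

Coriolis parameter at 31°N:
f = 2Ω sin φ = 2 × 7.29×10⁻⁵ × sin 31° = 7.51×10⁻⁵ s⁻¹
Height gradient: |∂Z/∂n| = 30 m / 716000 m = 4.19×10⁻⁵
On a pressure surface, geostrophic balance gives V_g = (g/f)|∂Z/∂n|:
V_g = 9.81 × 4.19×10⁻⁵ / 7.51×10⁻⁵ = 5.47 m/s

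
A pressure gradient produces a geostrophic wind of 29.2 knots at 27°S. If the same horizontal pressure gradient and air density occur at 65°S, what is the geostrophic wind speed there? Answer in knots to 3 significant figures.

14.6 knots

With the same pressure gradient and density, V_g ∝ 1/f ∝ 1/sin φ.
V₂ = V₁ · sin φ₁ / sin φ₂ = 29.2 × sin 27° / sin 65°
V₂ = 29.2 × 0.4540/0.9063 = 14.6 knots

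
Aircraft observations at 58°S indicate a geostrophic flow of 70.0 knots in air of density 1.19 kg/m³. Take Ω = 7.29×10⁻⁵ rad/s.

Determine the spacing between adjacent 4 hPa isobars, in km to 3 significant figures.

75.5 km

Coriolis parameter at 58°S:
f = 2Ω sin φ = 2 × 7.29×10⁻⁵ × sin 58° = 1.24×10⁻⁴ s⁻¹
Wind speed in SI: 70.0 knots = 36.0 m/s
Geostrophic balance rearranged: |∂P/∂n| = f ρ V_g
|∂P/∂n| = 1.24×10⁻⁴ × 1.19 × 36.0 = 5.30×10⁻³ Pa/m
Isobar spacing: Δn = ΔP/|∂P/∂n| = 400 Pa / 5.30×10⁻³ Pa/m = 75492 m ≈ 75.5 km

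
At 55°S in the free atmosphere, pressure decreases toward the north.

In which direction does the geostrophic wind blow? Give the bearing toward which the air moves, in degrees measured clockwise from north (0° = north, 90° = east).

270°

The pressure-gradient force points toward the north (bearing 000°).
Geostrophic balance: in the Southern Hemisphere the Coriolis force deflects motion to the left, so the geostrophic wind blows 90° to the left of the pressure-gradient force (low pressure on the right).
Rotating 000° by 90° counterclockwise gives 270° — the wind blows toward the west.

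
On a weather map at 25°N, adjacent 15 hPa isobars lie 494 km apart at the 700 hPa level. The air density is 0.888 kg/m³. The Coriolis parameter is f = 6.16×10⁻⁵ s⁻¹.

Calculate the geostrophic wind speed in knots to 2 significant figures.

Pressure gradient: |∂P/∂n| = 1500 Pa / 494000 m = 3.04×10⁻³ Pa/m
Geostrophic balance (pressure-gradient force = Coriolis force):
V_g = (1/(fρ)) |∂P/∂n| = 3.04×10⁻³ / (6.16×10⁻⁵ × 0.888) = 55.5 m/s
Converting: 55.5 m/s × 1.944 = 110 knots

110 knots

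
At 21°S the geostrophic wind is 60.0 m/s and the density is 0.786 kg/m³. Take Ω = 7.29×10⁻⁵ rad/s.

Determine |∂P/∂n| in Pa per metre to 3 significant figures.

2.46×10⁻³ Pa/m

Coriolis parameter at 21°S:
f = 2Ω sin φ = 2 × 7.29×10⁻⁵ × sin 21° = 5.23×10⁻⁵ s⁻¹
Geostrophic balance rearranged: |∂P/∂n| = f ρ V_g
|∂P/∂n| = 5.23×10⁻⁵ × 0.786 × 60.0 = 2.46×10⁻³ Pa/m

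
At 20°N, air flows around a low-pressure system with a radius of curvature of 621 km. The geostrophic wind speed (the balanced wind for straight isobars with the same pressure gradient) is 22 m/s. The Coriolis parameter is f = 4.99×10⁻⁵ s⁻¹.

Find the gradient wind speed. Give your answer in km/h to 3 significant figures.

Around a low, centrifugal force acts outward with Coriolis, so pressure-gradient force balances both:
(1/ρ)|∂P/∂n| = fV + V²/R  →  V² + fR·V − fR·V_g = 0
With fR = 4.99×10⁻⁵ × 621×10³ m = 31.0 m/s:
V = [−fR + √((fR)² + 4 fR V_g)]/2 = [−31.0 + √(31.0² + 4×31.0×22)]/2 = 14.9 m/s
Subgeostrophic (V < V_g = 22 m/s), as expected around a low.
Converting: 14.9 m/s × 3.6 = 53.5 km/h

53.5 km/h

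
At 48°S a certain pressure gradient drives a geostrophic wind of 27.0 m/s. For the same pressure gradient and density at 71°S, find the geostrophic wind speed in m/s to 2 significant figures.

21 m/s

With the same pressure gradient and density, V_g ∝ 1/f ∝ 1/sin φ.
V₂ = V₁ · sin φ₁ / sin φ₂ = 27.0 × sin 48° / sin 71°
V₂ = 27.0 × 0.7431/0.9455 = 21 m/s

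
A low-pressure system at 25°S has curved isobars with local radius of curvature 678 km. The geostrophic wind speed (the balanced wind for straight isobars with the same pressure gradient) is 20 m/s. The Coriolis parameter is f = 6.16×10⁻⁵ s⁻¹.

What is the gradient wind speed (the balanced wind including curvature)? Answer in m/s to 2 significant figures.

Around a low, centrifugal force acts outward with Coriolis, so pressure-gradient force balances both:
(1/ρ)|∂P/∂n| = fV + V²/R  →  V² + fR·V − fR·V_g = 0
With fR = 6.16×10⁻⁵ × 678×10³ m = 41.8 m/s:
V = [−fR + √((fR)² + 4 fR V_g)]/2 = [−41.8 + √(41.8² + 4×41.8×20)]/2 = 14.8 m/s
Subgeostrophic (V < V_g = 20 m/s), as expected around a low.

15 m/s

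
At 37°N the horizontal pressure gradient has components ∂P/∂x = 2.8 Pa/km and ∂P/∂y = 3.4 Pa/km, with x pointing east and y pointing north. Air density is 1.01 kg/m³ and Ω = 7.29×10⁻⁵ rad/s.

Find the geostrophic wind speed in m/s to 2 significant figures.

50 m/s

Coriolis parameter at 37°N:
f = 2Ω sin φ = 2 × 7.29×10⁻⁵ × sin 37° = 8.77×10⁻⁵ s⁻¹
Component geostrophic relations (x east, y north):
u_g = −(1/(fρ)) ∂P/∂y,  v_g = (1/(fρ)) ∂P/∂x
u_g = −(3.4×10⁻³)/(8.77×10⁻⁵ × 1.01) = −38.4 m/s;  v_g = (2.8×10⁻³)/(8.77×10⁻⁵ × 1.01) = 31.6 m/s
|V_g| = √(u_g² + v_g²) = 49.7 m/s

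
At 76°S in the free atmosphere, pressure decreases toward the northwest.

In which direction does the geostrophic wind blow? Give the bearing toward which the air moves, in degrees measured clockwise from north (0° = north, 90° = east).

225°

The pressure-gradient force points toward the northwest (bearing 315°).
Geostrophic balance: in the Southern Hemisphere the Coriolis force deflects motion to the left, so the geostrophic wind blows 90° to the left of the pressure-gradient force (low pressure on the right).
Rotating 315° by 90° counterclockwise gives 225° — the wind blows toward the southwest.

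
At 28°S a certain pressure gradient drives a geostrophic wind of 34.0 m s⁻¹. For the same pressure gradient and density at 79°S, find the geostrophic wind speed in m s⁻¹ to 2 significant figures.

With the same pressure gradient and density, V_g ∝ 1/f ∝ 1/sin φ.
V₂ = V₁ · sin φ₁ / sin φ₂ = 34.0 × sin 28° / sin 79°
V₂ = 34.0 × 0.4695/0.9816 = 16 m s⁻¹

16 m s⁻¹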